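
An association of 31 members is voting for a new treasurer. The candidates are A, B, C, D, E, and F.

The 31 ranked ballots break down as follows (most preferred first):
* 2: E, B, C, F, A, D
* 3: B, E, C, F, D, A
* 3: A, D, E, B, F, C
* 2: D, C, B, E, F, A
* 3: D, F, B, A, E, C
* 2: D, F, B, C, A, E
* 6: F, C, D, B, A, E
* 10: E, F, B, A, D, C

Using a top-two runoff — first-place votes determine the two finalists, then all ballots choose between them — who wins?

D

Round 1 first-place votes: A 3, B 3, C 0, D 7, E 12, F 6. E and D advance.
Runoff: E is ranked above D on 15 ballots, D above E on 16.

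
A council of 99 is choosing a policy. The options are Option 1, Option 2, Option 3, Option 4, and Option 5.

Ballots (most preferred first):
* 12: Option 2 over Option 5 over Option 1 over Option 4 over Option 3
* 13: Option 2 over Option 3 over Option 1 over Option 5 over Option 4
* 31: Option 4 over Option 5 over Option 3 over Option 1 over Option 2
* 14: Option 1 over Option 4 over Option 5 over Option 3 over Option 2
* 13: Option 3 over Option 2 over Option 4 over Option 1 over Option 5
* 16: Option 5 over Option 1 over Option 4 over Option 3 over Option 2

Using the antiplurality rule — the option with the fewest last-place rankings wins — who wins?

Option 1

Last-place votes: Option 1 0, Option 2 61, Option 3 12, Option 4 13, Option 5 13.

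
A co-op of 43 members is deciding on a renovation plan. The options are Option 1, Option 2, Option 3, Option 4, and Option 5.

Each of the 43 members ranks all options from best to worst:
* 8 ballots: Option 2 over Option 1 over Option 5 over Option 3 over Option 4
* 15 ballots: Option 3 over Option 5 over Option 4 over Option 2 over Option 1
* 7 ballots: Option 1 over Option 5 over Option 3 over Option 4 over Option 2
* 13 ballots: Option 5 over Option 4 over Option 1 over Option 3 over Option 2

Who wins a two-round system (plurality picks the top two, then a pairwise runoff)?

Option 5

Round 1 first-place votes: Option 1 7, Option 2 8, Option 3 15, Option 4 0, Option 5 13. Option 3 and Option 5 advance.
Runoff: Option 3 is ranked above Option 5 on 15 ballots, Option 5 above Option 3 on 28.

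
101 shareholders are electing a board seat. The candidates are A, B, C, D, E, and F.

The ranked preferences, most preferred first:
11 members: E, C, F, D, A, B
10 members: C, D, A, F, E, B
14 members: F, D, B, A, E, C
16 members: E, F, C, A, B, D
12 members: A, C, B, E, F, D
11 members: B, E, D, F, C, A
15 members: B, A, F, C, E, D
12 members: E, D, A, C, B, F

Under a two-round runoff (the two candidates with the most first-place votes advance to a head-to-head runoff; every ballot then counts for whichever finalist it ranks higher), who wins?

B

Round 1 first-place votes: A 12, B 26, C 10, D 0, E 39, F 14. E and B advance.
Runoff: E is ranked above B on 49 ballots, B above E on 52.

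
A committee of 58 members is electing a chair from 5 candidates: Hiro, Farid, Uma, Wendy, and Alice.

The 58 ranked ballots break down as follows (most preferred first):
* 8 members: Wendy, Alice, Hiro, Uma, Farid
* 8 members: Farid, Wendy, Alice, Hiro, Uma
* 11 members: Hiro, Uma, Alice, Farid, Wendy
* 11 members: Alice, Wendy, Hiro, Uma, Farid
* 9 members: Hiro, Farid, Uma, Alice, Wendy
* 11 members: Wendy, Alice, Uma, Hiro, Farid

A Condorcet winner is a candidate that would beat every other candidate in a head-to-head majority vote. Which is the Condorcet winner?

Alice vs Hiro: 38–20
Alice vs Farid: 41–17
Alice vs Uma: 38–20
Alice vs Wendy: 31–27
Alice beats every other candidate.

Alice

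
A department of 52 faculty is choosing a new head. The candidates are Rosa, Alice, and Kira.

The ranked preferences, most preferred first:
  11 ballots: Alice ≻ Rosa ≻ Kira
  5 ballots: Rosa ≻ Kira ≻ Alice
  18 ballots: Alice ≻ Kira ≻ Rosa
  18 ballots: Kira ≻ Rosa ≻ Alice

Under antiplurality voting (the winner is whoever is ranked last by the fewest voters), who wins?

Last-place votes: Rosa 18, Alice 23, Kira 11.

Kira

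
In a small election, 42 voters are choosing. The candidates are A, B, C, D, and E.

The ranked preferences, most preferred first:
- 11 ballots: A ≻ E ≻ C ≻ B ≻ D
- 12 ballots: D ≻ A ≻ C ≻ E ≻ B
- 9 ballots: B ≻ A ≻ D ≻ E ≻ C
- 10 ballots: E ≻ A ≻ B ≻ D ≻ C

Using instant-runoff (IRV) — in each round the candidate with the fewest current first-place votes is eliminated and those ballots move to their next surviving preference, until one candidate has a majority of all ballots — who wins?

A

Round 1: A 11, B 9, C 0, D 12, E 10. C eliminated.
Round 2: A 11, B 9, D 12, E 10. B eliminated.
Round 3: A 20, D 12, E 10. E eliminated.
Round 4: A 30, D 12. A has a majority (≥22).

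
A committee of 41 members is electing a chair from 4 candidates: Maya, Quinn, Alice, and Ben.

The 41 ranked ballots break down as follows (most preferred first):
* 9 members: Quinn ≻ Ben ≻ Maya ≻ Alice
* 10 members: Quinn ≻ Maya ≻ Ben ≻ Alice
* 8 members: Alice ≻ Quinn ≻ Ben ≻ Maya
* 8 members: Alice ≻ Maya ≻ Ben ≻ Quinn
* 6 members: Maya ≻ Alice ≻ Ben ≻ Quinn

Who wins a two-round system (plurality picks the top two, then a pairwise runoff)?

Round 1 first-place votes: Maya 6, Quinn 19, Alice 16, Ben 0. Quinn and Alice advance.
Runoff: Quinn is ranked above Alice on 19 ballots, Alice above Quinn on 22.

Alice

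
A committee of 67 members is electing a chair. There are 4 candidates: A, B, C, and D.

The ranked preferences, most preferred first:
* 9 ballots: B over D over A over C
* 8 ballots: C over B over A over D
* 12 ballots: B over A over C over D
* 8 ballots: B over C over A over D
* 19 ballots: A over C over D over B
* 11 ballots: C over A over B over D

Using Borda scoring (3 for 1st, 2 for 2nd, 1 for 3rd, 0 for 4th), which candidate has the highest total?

A

A: 9×1 + 8×1 + 12×2 + 8×1 + 19×3 + 11×2 = 128
B: 9×3 + 8×2 + 12×3 + 8×3 + 19×0 + 11×1 = 114
C: 9×0 + 8×3 + 12×1 + 8×2 + 19×2 + 11×3 = 123
D: 9×2 + 8×0 + 12×0 + 8×0 + 19×1 + 11×0 = 37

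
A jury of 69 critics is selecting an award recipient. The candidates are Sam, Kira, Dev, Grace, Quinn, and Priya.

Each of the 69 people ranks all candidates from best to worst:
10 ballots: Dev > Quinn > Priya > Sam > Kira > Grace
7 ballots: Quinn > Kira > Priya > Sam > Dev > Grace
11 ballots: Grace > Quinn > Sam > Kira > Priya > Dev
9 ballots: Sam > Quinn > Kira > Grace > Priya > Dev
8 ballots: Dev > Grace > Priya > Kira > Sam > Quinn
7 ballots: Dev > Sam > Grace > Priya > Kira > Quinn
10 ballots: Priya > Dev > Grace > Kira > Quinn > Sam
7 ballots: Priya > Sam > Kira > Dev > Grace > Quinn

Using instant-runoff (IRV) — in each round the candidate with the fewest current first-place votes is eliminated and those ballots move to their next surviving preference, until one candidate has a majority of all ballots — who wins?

Round 1: Sam 9, Kira 0, Dev 25, Grace 11, Quinn 7, Priya 17. Kira eliminated.
Round 2: Sam 9, Dev 25, Grace 11, Quinn 7, Priya 17. Quinn eliminated.
Round 3: Sam 9, Dev 25, Grace 11, Priya 24. Sam eliminated.
Round 4: Dev 25, Grace 20, Priya 24. Grace eliminated.
Round 5: Dev 25, Priya 44. Priya has a majority (≥35).

Priya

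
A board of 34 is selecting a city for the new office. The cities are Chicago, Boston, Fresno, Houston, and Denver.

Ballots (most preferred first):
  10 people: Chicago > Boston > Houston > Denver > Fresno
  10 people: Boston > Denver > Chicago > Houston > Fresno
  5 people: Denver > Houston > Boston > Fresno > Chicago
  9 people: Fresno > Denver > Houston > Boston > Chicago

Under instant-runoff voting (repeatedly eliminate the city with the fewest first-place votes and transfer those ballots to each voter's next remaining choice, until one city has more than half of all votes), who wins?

Boston

Round 1: Chicago 10, Boston 10, Fresno 9, Houston 0, Denver 5. Houston eliminated.
Round 2: Chicago 10, Boston 10, Fresno 9, Denver 5. Denver eliminated.
Round 3: Chicago 10, Boston 15, Fresno 9. Fresno eliminated.
Round 4: Chicago 10, Boston 24. Boston has a majority (≥18).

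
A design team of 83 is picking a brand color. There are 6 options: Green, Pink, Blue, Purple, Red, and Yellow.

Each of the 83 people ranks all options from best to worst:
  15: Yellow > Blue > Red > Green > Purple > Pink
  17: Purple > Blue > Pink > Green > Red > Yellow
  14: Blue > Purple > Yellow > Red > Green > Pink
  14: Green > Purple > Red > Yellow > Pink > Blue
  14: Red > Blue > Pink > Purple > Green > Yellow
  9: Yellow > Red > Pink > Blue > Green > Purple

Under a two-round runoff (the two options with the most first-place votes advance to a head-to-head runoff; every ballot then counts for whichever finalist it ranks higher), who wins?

Round 1 first-place votes: Green 14, Pink 0, Blue 14, Purple 17, Red 14, Yellow 24. Yellow and Purple advance.
Runoff: Yellow is ranked above Purple on 24 ballots, Purple above Yellow on 59.

Purple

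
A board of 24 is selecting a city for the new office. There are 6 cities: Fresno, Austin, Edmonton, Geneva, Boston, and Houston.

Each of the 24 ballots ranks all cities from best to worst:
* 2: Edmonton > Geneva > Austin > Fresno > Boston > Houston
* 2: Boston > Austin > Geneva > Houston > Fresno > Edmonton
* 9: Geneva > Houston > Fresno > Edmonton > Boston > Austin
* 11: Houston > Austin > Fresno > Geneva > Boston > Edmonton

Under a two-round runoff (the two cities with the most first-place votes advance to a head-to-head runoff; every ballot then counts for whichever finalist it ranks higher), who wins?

Round 1 first-place votes: Fresno 0, Austin 0, Edmonton 2, Geneva 9, Boston 2, Houston 11. Houston and Geneva advance.
Runoff: Houston is ranked above Geneva on 11 ballots, Geneva above Houston on 13.

Geneva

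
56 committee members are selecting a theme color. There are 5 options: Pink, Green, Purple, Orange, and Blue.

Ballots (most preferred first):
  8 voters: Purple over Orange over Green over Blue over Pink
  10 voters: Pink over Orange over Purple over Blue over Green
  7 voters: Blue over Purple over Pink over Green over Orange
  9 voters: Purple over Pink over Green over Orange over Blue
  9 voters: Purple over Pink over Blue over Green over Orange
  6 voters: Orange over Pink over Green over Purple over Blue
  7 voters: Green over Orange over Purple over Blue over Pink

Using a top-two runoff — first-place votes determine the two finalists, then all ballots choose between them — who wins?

Round 1 first-place votes: Pink 10, Green 7, Purple 26, Orange 6, Blue 7. Purple and Pink advance.
Runoff: Purple is ranked above Pink on 40 ballots, Pink above Purple on 16.

Purple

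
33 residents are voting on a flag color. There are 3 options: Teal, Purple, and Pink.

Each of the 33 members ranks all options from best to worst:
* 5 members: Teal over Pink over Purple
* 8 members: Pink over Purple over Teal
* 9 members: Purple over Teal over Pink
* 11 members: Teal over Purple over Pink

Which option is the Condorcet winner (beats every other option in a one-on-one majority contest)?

Purple

Purple vs Teal: 17–16
Purple vs Pink: 20–13
Purple beats every other option.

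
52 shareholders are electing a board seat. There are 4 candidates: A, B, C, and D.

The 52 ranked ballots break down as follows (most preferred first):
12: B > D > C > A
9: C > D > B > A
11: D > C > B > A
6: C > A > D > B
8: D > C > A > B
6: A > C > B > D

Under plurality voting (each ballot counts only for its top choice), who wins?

D

First-place votes: A 6, B 12, C 15, D 19.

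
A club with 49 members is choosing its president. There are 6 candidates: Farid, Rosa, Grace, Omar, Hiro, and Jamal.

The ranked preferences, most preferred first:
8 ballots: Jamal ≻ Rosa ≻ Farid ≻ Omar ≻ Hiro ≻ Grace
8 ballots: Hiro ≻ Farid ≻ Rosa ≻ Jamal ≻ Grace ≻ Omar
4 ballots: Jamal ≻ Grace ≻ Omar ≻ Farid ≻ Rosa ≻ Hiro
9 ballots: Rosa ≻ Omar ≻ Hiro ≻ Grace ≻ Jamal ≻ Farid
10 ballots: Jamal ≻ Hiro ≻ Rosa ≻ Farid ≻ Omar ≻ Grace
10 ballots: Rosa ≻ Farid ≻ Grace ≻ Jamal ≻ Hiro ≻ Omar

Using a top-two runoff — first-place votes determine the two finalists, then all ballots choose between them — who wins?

Round 1 first-place votes: Farid 0, Rosa 19, Grace 0, Omar 0, Hiro 8, Jamal 22. Jamal and Rosa advance.
Runoff: Jamal is ranked above Rosa on 22 ballots, Rosa above Jamal on 27.

Rosa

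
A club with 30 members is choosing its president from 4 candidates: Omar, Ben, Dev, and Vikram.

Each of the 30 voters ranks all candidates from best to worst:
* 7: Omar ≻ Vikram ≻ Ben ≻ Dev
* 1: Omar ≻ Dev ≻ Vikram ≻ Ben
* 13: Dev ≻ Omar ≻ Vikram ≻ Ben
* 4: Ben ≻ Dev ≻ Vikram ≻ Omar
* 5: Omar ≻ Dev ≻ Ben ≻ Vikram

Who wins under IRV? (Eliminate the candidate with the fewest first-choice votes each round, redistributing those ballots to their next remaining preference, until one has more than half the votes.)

Round 1: Omar 13, Ben 4, Dev 13, Vikram 0. Vikram eliminated.
Round 2: Omar 13, Ben 4, Dev 13. Ben eliminated.
Round 3: Omar 13, Dev 17. Dev has a majority (≥16).

Dev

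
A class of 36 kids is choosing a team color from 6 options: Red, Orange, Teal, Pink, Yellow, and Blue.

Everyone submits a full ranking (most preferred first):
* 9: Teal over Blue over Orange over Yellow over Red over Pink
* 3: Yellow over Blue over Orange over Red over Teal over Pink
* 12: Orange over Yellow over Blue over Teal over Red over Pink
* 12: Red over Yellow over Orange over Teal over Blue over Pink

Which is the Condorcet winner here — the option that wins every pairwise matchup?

Orange

Orange vs Red: 24–12
Orange vs Teal: 27–9
Orange vs Pink: 36–0
Orange vs Yellow: 21–15
Orange vs Blue: 24–12
Orange beats every other option.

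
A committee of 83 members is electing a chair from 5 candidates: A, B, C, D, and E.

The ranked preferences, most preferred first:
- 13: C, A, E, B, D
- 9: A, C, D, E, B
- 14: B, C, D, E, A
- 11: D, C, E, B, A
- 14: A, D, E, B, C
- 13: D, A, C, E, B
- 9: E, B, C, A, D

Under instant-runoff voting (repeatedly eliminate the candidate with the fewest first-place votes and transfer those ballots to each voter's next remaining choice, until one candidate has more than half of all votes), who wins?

Round 1: A 23, B 14, C 13, D 24, E 9. E eliminated.
Round 2: A 23, B 23, C 13, D 24. C eliminated.
Round 3: A 36, B 23, D 24. B eliminated.
Round 4: A 45, D 38. A has a majority (≥42).

A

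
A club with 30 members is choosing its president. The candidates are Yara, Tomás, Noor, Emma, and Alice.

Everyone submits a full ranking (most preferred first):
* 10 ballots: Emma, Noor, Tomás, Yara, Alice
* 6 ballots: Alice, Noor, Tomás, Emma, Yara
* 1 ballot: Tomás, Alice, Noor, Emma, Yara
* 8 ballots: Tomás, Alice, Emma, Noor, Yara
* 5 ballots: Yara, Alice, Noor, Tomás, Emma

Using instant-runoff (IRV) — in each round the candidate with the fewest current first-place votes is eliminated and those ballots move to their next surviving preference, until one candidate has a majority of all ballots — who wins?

Alice

Round 1: Yara 5, Tomás 9, Noor 0, Emma 10, Alice 6. Noor eliminated.
Round 2: Yara 5, Tomás 9, Emma 10, Alice 6. Yara eliminated.
Round 3: Tomás 9, Emma 10, Alice 11. Tomás eliminated.
Round 4: Emma 10, Alice 20. Alice has a majority (≥16).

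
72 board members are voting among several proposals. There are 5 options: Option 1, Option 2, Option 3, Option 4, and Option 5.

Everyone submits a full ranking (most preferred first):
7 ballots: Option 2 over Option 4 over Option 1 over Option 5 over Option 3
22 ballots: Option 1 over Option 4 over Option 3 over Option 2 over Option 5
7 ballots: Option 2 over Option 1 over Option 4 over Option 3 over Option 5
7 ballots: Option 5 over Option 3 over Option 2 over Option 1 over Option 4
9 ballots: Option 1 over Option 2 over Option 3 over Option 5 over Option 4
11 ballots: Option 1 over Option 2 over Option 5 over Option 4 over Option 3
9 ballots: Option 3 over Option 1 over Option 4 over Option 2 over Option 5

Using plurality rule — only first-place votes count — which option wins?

Option 1

First-place votes: Option 1 42, Option 2 14, Option 3 9, Option 4 0, Option 5 7.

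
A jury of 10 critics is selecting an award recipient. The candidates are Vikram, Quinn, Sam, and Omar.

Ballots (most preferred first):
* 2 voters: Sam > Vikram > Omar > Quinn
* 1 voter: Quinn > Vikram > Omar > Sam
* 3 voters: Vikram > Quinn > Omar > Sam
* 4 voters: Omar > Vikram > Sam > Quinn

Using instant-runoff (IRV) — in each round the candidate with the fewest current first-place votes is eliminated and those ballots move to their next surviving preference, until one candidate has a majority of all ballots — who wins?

Round 1: Vikram 3, Quinn 1, Sam 2, Omar 4. Quinn eliminated.
Round 2: Vikram 4, Sam 2, Omar 4. Sam eliminated.
Round 3: Vikram 6, Omar 4. Vikram has a majority (≥6).

Vikram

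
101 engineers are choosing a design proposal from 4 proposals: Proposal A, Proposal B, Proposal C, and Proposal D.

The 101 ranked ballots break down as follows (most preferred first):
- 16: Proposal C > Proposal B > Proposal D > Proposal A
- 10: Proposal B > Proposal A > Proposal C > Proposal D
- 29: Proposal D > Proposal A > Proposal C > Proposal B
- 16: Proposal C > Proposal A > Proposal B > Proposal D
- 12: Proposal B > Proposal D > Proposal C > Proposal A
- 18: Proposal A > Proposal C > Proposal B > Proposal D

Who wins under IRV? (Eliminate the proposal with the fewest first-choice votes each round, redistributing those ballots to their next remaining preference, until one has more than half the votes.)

Round 1: Proposal A 18, Proposal B 22, Proposal C 32, Proposal D 29. Proposal A eliminated.
Round 2: Proposal B 22, Proposal C 50, Proposal D 29. Proposal B eliminated.
Round 3: Proposal C 60, Proposal D 41. Proposal C has a majority (≥51).

Proposal C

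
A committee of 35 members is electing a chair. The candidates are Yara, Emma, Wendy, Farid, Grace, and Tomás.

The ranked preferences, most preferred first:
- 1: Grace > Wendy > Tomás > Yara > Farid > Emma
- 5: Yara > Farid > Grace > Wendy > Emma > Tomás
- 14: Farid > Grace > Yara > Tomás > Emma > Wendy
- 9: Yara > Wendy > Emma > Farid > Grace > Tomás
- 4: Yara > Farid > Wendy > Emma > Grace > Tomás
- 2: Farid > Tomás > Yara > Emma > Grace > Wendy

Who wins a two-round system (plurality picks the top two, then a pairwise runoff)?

Yara

Round 1 first-place votes: Yara 18, Emma 0, Wendy 0, Farid 16, Grace 1, Tomás 0. Yara and Farid advance.
Runoff: Yara is ranked above Farid on 19 ballots, Farid above Yara on 16.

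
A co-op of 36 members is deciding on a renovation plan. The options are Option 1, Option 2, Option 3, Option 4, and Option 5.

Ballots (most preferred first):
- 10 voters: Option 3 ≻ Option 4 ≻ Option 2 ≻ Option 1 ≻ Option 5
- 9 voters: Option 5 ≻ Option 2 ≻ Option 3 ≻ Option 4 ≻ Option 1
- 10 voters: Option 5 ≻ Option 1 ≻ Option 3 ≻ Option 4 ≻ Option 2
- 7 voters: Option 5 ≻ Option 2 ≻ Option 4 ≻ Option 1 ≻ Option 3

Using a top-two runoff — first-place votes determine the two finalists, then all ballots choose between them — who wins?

Round 1 first-place votes: Option 1 0, Option 2 0, Option 3 10, Option 4 0, Option 5 26. Option 5 and Option 3 advance.
Runoff: Option 5 is ranked above Option 3 on 26 ballots, Option 3 above Option 5 on 10.

Option 5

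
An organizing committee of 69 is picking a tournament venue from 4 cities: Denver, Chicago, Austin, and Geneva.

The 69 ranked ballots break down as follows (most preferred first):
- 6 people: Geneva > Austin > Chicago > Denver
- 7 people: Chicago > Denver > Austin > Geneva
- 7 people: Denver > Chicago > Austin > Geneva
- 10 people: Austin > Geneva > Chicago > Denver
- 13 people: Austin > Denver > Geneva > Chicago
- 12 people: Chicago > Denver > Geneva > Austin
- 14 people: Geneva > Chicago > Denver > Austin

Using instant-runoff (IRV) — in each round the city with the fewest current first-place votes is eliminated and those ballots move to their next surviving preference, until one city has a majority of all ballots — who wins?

Round 1: Denver 7, Chicago 19, Austin 23, Geneva 20. Denver eliminated.
Round 2: Chicago 26, Austin 23, Geneva 20. Geneva eliminated.
Round 3: Chicago 40, Austin 29. Chicago has a majority (≥35).

Chicago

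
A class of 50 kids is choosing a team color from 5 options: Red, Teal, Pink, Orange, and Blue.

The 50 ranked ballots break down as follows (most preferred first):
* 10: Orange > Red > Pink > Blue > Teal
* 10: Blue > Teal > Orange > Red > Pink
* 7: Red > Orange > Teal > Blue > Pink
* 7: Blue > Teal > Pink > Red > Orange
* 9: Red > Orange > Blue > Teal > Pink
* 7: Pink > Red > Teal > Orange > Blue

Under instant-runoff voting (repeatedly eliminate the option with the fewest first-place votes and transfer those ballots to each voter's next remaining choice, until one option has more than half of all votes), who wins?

Round 1: Red 16, Teal 0, Pink 7, Orange 10, Blue 17. Teal eliminated.
Round 2: Red 16, Pink 7, Orange 10, Blue 17. Pink eliminated.
Round 3: Red 23, Orange 10, Blue 17. Orange eliminated.
Round 4: Red 33, Blue 17. Red has a majority (≥26).

Red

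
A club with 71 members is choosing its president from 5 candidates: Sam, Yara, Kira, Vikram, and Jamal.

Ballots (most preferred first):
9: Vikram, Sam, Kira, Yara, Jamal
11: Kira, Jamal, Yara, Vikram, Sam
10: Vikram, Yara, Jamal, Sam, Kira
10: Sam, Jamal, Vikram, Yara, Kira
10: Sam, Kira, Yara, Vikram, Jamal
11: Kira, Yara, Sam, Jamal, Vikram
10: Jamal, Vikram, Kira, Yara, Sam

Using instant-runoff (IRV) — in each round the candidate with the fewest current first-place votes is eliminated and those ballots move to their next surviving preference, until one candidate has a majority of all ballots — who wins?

Round 1: Sam 20, Yara 0, Kira 22, Vikram 19, Jamal 10. Yara eliminated.
Round 2: Sam 20, Kira 22, Vikram 19, Jamal 10. Jamal eliminated.
Round 3: Sam 20, Kira 22, Vikram 29. Sam eliminated.
Round 4: Kira 32, Vikram 39. Vikram has a majority (≥36).

Vikram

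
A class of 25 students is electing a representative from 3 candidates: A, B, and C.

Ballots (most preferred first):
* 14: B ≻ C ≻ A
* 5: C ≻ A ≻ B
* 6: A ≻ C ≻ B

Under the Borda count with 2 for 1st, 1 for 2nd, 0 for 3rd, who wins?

C

A: 14×0 + 5×1 + 6×2 = 17
B: 14×2 + 5×0 + 6×0 = 28
C: 14×1 + 5×2 + 6×1 = 30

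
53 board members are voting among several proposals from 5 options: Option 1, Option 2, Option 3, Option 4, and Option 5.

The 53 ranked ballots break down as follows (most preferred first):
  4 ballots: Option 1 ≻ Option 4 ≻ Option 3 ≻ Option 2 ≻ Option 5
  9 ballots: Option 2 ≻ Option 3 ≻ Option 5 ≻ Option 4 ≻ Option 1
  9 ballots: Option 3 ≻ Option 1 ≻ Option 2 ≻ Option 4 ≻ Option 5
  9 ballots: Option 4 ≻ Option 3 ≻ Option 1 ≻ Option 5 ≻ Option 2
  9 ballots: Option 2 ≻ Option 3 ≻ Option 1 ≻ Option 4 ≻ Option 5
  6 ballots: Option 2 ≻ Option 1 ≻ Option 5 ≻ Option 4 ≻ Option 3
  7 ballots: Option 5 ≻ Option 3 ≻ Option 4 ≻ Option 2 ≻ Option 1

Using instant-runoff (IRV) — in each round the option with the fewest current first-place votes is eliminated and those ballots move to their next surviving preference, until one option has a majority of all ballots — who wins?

Round 1: Option 1 4, Option 2 24, Option 3 9, Option 4 9, Option 5 7. Option 1 eliminated.
Round 2: Option 2 24, Option 3 9, Option 4 13, Option 5 7. Option 5 eliminated.
Round 3: Option 2 24, Option 3 16, Option 4 13. Option 4 eliminated.
Round 4: Option 2 24, Option 3 29. Option 3 has a majority (≥27).

Option 3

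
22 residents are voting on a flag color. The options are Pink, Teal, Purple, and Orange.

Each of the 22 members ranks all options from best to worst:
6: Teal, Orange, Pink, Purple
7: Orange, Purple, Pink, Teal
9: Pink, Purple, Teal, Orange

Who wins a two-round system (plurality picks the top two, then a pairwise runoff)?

Orange

Round 1 first-place votes: Pink 9, Teal 6, Purple 0, Orange 7. Pink and Orange advance.
Runoff: Pink is ranked above Orange on 9 ballots, Orange above Pink on 13.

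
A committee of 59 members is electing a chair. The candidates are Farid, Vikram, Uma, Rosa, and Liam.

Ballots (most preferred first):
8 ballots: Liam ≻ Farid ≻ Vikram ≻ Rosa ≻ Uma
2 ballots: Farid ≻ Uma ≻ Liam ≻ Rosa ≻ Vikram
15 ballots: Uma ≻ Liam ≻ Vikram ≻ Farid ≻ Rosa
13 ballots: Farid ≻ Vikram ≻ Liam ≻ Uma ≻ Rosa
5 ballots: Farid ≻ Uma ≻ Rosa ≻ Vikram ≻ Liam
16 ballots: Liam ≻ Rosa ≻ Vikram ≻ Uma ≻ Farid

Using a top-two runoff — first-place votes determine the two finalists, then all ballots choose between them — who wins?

Round 1 first-place votes: Farid 20, Vikram 0, Uma 15, Rosa 0, Liam 24. Liam and Farid advance.
Runoff: Liam is ranked above Farid on 39 ballots, Farid above Liam on 20.

Liam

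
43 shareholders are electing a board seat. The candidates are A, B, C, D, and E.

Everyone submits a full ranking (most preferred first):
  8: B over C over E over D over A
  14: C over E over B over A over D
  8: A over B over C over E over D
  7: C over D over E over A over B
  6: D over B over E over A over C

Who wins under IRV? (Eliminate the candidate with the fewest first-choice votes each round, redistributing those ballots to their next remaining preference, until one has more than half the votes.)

B

Round 1: A 8, B 8, C 21, D 6, E 0. E eliminated.
Round 2: A 8, B 8, C 21, D 6. D eliminated.
Round 3: A 8, B 14, C 21. A eliminated.
Round 4: B 22, C 21. B has a majority (≥22).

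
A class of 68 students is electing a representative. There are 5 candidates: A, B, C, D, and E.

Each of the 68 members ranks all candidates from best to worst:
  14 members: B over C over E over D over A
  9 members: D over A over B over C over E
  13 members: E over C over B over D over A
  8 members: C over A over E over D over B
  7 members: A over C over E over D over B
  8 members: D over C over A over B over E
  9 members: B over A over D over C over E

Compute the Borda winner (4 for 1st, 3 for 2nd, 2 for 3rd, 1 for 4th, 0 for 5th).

A: 14×0 + 9×3 + 13×0 + 8×3 + 7×4 + 8×2 + 9×3 = 122
B: 14×4 + 9×2 + 13×2 + 8×0 + 7×0 + 8×1 + 9×4 = 144
C: 14×3 + 9×1 + 13×3 + 8×4 + 7×3 + 8×3 + 9×1 = 176
D: 14×1 + 9×4 + 13×1 + 8×1 + 7×1 + 8×4 + 9×2 = 128
E: 14×2 + 9×0 + 13×4 + 8×2 + 7×2 + 8×0 + 9×0 = 110

C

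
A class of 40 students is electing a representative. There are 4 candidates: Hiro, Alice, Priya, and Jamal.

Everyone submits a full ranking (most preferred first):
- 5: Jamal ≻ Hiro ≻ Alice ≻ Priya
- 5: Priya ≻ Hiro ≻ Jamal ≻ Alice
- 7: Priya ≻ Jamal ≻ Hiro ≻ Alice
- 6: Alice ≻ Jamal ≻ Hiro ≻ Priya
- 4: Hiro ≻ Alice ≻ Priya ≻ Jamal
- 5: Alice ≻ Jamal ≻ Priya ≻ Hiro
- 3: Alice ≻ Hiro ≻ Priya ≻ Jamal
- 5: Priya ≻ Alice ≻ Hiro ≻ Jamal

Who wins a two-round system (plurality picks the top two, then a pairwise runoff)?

Round 1 first-place votes: Hiro 4, Alice 14, Priya 17, Jamal 5. Priya and Alice advance.
Runoff: Priya is ranked above Alice on 17 ballots, Alice above Priya on 23.

Alice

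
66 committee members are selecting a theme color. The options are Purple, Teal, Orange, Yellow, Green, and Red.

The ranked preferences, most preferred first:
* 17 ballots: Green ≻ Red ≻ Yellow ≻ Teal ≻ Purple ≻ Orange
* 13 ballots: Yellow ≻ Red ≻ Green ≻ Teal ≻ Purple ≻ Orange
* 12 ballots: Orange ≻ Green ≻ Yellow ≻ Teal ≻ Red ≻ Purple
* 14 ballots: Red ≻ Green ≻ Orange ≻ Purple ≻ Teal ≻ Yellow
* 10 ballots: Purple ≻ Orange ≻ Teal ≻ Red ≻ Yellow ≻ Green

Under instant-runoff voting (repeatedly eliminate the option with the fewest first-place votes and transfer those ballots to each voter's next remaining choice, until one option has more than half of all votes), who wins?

Round 1: Purple 10, Teal 0, Orange 12, Yellow 13, Green 17, Red 14. Teal eliminated.
Round 2: Purple 10, Orange 12, Yellow 13, Green 17, Red 14. Purple eliminated.
Round 3: Orange 22, Yellow 13, Green 17, Red 14. Yellow eliminated.
Round 4: Orange 22, Green 17, Red 27. Green eliminated.
Round 5: Orange 22, Red 44. Red has a majority (≥34).

Red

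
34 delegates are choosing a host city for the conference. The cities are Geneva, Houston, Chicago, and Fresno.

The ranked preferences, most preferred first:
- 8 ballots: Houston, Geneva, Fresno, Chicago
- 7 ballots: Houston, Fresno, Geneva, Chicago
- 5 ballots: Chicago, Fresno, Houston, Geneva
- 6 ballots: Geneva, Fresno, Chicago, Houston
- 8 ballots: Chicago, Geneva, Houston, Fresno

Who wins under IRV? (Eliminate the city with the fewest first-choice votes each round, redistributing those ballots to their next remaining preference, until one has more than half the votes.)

Round 1: Geneva 6, Houston 15, Chicago 13, Fresno 0. Fresno eliminated.
Round 2: Geneva 6, Houston 15, Chicago 13. Geneva eliminated.
Round 3: Houston 15, Chicago 19. Chicago has a majority (≥18).

Chicago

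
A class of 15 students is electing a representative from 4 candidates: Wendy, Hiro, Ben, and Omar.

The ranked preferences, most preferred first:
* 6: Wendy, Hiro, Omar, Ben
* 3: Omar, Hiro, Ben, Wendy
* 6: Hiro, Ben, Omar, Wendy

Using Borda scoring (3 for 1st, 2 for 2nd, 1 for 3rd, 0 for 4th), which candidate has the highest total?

Wendy: 6×3 + 3×0 + 6×0 = 18
Hiro: 6×2 + 3×2 + 6×3 = 36
Ben: 6×0 + 3×1 + 6×2 = 15
Omar: 6×1 + 3×3 + 6×1 = 21

Hiro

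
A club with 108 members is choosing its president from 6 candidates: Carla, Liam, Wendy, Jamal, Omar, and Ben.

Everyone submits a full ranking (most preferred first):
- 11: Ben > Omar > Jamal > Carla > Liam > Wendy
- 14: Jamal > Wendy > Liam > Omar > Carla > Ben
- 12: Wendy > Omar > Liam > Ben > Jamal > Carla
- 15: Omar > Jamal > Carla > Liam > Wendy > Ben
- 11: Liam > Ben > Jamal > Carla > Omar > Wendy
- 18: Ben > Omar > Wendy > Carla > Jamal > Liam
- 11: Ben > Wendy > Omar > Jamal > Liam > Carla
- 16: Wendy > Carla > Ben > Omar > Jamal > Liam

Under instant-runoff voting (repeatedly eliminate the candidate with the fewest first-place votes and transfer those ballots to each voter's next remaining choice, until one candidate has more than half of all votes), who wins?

Round 1: Carla 0, Liam 11, Wendy 28, Jamal 14, Omar 15, Ben 40. Carla eliminated.
Round 2: Liam 11, Wendy 28, Jamal 14, Omar 15, Ben 40. Liam eliminated.
Round 3: Wendy 28, Jamal 14, Omar 15, Ben 51. Jamal eliminated.
Round 4: Wendy 42, Omar 15, Ben 51. Omar eliminated.
Round 5: Wendy 57, Ben 51. Wendy has a majority (≥55).

Wendy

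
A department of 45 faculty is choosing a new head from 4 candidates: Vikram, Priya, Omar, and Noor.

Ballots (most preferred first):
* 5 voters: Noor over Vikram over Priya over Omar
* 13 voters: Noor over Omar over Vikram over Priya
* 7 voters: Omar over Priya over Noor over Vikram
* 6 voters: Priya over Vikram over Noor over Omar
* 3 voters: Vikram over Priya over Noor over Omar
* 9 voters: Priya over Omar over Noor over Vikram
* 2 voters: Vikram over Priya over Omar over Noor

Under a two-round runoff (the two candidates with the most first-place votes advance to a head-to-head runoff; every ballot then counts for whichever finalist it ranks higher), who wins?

Round 1 first-place votes: Vikram 5, Priya 15, Omar 7, Noor 18. Noor and Priya advance.
Runoff: Noor is ranked above Priya on 18 ballots, Priya above Noor on 27.

Priya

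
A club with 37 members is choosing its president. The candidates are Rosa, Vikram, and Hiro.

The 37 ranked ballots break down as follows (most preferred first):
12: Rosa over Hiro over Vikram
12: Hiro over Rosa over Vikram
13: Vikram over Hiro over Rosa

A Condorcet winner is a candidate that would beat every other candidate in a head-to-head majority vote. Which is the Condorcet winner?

Hiro

Hiro vs Rosa: 25–12
Hiro vs Vikram: 24–13
Hiro beats every other candidate.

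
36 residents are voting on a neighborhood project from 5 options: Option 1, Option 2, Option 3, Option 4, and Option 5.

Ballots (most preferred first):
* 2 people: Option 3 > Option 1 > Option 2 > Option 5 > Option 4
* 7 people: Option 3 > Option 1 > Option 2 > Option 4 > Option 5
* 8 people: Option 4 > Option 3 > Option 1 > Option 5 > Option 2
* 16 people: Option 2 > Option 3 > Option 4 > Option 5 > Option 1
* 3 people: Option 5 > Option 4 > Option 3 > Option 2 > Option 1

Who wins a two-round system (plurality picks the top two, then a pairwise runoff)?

Round 1 first-place votes: Option 1 0, Option 2 16, Option 3 9, Option 4 8, Option 5 3. Option 2 and Option 3 advance.
Runoff: Option 2 is ranked above Option 3 on 16 ballots, Option 3 above Option 2 on 20.

Option 3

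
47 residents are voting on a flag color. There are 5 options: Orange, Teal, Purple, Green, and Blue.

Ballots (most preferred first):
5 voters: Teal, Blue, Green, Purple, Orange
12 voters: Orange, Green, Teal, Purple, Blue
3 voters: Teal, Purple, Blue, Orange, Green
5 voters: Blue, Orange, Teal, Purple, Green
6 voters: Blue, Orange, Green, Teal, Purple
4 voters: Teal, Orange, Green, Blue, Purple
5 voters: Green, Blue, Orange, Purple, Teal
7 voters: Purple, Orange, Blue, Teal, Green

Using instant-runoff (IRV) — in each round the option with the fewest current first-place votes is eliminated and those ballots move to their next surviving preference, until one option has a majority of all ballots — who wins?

Round 1: Orange 12, Teal 12, Purple 7, Green 5, Blue 11. Green eliminated.
Round 2: Orange 12, Teal 12, Purple 7, Blue 16. Purple eliminated.
Round 3: Orange 19, Teal 12, Blue 16. Teal eliminated.
Round 4: Orange 23, Blue 24. Blue has a majority (≥24).

Blue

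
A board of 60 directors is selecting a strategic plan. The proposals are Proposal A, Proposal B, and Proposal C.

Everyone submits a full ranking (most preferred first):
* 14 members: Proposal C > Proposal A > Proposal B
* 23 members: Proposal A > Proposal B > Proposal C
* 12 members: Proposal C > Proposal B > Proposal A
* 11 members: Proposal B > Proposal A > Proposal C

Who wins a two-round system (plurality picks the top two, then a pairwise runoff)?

Proposal A

Round 1 first-place votes: Proposal A 23, Proposal B 11, Proposal C 26. Proposal C and Proposal A advance.
Runoff: Proposal C is ranked above Proposal A on 26 ballots, Proposal A above Proposal C on 34.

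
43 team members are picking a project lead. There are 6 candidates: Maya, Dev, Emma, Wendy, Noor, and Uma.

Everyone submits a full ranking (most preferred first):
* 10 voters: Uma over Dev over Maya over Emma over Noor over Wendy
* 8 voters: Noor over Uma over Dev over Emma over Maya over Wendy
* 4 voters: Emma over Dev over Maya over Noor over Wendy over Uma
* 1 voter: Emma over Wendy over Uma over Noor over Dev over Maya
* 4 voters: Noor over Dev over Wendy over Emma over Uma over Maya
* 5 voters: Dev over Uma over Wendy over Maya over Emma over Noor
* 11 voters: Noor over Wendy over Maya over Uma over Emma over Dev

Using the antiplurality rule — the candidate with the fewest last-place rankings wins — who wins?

Last-place votes: Maya 5, Dev 11, Emma 0, Wendy 18, Noor 5, Uma 4.

Emma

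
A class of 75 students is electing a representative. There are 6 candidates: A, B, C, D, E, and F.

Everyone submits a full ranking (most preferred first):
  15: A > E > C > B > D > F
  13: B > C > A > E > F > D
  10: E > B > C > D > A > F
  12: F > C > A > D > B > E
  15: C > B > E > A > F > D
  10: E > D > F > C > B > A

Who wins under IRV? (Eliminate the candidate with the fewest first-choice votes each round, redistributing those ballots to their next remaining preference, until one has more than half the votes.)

Round 1: A 15, B 13, C 15, D 0, E 20, F 12. D eliminated.
Round 2: A 15, B 13, C 15, E 20, F 12. F eliminated.
Round 3: A 15, B 13, C 27, E 20. B eliminated.
Round 4: A 15, C 40, E 20. C has a majority (≥38).

C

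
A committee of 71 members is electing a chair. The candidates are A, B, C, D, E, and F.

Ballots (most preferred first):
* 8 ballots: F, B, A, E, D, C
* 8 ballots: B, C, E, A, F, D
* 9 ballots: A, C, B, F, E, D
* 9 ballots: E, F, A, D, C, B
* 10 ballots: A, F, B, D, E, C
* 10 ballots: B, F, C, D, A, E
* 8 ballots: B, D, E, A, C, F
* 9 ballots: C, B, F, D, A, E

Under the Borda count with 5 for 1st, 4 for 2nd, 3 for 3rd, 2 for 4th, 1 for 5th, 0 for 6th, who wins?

A: 8×3 + 8×2 + 9×5 + 9×3 + 10×5 + 10×1 + 8×2 + 9×1 = 197
B: 8×4 + 8×5 + 9×3 + 9×0 + 10×3 + 10×5 + 8×5 + 9×4 = 255
C: 8×0 + 8×4 + 9×4 + 9×1 + 10×0 + 10×3 + 8×1 + 9×5 = 160
D: 8×1 + 8×0 + 9×0 + 9×2 + 10×2 + 10×2 + 8×4 + 9×2 = 116
E: 8×2 + 8×3 + 9×1 + 9×5 + 10×1 + 10×0 + 8×3 + 9×0 = 128
F: 8×5 + 8×1 + 9×2 + 9×4 + 10×4 + 10×4 + 8×0 + 9×3 = 209

B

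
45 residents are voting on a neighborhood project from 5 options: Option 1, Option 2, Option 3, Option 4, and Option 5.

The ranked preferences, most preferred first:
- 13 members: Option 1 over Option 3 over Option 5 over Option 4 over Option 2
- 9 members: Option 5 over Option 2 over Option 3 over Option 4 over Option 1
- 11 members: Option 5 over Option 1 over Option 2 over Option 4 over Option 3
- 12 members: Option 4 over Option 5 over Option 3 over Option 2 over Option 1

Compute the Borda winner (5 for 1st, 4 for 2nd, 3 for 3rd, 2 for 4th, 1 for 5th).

Option 1: 13×5 + 9×1 + 11×4 + 12×1 = 130
Option 2: 13×1 + 9×4 + 11×3 + 12×2 = 106
Option 3: 13×4 + 9×3 + 11×1 + 12×3 = 126
Option 4: 13×2 + 9×2 + 11×2 + 12×5 = 126
Option 5: 13×3 + 9×5 + 11×5 + 12×4 = 187

Option 5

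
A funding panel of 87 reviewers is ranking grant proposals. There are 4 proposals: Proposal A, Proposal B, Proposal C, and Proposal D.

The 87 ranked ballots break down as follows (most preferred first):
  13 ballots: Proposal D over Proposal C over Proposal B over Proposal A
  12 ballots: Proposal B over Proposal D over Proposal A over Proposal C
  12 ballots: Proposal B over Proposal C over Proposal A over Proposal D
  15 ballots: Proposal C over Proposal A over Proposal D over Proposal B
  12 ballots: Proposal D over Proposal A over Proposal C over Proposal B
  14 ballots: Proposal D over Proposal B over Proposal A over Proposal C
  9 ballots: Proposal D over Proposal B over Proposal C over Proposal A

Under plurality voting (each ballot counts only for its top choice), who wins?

Proposal D

First-place votes: Proposal A 0, Proposal B 24, Proposal C 15, Proposal D 48.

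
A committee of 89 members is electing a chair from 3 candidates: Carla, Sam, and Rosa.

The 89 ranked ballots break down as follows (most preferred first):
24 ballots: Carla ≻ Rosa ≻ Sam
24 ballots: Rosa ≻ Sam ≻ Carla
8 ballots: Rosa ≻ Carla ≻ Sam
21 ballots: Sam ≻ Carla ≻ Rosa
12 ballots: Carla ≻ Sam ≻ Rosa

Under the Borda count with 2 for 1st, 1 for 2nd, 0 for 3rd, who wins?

Carla

Carla: 24×2 + 24×0 + 8×1 + 21×1 + 12×2 = 101
Sam: 24×0 + 24×1 + 8×0 + 21×2 + 12×1 = 78
Rosa: 24×1 + 24×2 + 8×2 + 21×0 + 12×0 = 88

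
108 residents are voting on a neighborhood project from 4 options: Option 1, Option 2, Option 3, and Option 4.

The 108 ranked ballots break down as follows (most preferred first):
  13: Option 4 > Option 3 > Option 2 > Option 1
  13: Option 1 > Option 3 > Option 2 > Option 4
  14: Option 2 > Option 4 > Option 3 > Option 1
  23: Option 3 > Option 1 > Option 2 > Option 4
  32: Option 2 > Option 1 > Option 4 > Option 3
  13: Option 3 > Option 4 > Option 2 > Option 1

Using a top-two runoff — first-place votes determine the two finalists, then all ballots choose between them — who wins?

Round 1 first-place votes: Option 1 13, Option 2 46, Option 3 36, Option 4 13. Option 2 and Option 3 advance.
Runoff: Option 2 is ranked above Option 3 on 46 ballots, Option 3 above Option 2 on 62.

Option 3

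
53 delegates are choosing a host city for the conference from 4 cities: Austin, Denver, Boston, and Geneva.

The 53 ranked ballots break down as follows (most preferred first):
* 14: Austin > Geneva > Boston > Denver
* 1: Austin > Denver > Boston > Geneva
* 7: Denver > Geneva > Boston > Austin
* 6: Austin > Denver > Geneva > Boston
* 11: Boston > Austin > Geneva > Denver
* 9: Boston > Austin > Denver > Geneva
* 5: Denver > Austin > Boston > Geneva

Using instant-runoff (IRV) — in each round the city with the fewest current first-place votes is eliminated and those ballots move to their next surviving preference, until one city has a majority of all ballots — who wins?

Round 1: Austin 21, Denver 12, Boston 20, Geneva 0. Geneva eliminated.
Round 2: Austin 21, Denver 12, Boston 20. Denver eliminated.
Round 3: Austin 26, Boston 27. Boston has a majority (≥27).

Boston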